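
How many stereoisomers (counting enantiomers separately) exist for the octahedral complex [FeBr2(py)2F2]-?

6

An octahedron has six vertices in three trans pairs; every non-trans pair is cis.
There are 5 geometric isomers: Br trans, py trans, F trans; Br trans, py cis, F cis; Br cis, py trans, F cis; Br cis, py cis, F cis (chiral); Br cis, py cis, F trans.
One of these lacks any improper symmetry element and so occurs as an enantiomeric pair, giving 5 + 1 = 6 stereoisomers in total.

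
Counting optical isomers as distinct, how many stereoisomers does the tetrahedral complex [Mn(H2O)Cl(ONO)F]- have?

2

In a tetrahedral complex all four positions are equivalent and every pair of ligands is adjacent — there is no cis/trans distinction.
Only one geometric arrangement is possible; it has no improper symmetry element, so it exists as a pair of enantiomers (2 stereoisomers).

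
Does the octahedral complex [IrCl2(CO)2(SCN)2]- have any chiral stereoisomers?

yes

An octahedron has six vertices in three trans pairs; every non-trans pair is cis.
The distinct arrangements are (5 in all): Cl trans, CO trans, SCN trans; Cl cis, CO trans, SCN cis; Cl cis, CO cis, SCN trans; Cl cis, CO cis, SCN cis (chiral); Cl trans, CO cis, SCN cis.
One of these lacks any improper symmetry element and so occurs as an enantiomeric pair, giving 5 + 1 = 6 stereoisomers in total.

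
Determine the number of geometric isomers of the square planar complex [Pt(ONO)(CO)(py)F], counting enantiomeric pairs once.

3

In a square planar complex each vertex has one trans partner and two cis neighbours.
Systematic placement gives 3 geometric isomers: (CO/ONO trans, F/py trans); (CO/py trans, F/ONO trans); (CO/F trans, ONO/py trans).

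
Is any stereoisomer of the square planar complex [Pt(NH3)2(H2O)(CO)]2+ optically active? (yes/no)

no

In a square planar complex each vertex has one trans partner and two cis neighbours.
The distinct arrangements are (2 in all): NH3 cis; NH3 trans.
Each arrangement has an internal mirror plane or centre of symmetry, so none is chiral.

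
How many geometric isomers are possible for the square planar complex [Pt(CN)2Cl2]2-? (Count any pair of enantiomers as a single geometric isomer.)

A square has two trans pairs of vertices; adjacent vertices are cis.
Systematic placement gives 2 geometric isomers: CN cis; CN trans.

2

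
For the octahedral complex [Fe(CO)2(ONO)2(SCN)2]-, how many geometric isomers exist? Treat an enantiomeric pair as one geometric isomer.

5

The six octahedral sites form three mutually perpendicular trans pairs.
The distinct arrangements are (5 in all): CO trans, ONO trans, SCN trans; CO trans, ONO cis, SCN cis; CO cis, ONO cis, SCN trans; CO cis, ONO cis, SCN cis (chiral); CO cis, ONO trans, SCN cis.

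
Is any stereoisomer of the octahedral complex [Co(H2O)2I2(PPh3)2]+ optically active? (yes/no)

There are 5 geometric isomers: H2O trans, I trans, PPh3 trans; H2O trans, I cis, PPh3 cis; H2O cis, I cis, PPh3 trans; H2O cis, I cis, PPh3 cis (chiral); H2O cis, I trans, PPh3 cis.
One of these lacks any improper symmetry element and so occurs as an enantiomeric pair, giving 5 + 1 = 6 stereoisomers in total.

yes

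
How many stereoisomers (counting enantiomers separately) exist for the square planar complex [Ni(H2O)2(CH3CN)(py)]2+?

2

In a square planar complex each vertex has one trans partner and two cis neighbours.
Working through the distinct placements yields 2 geometric isomers: H2O cis; H2O trans.
Each arrangement has an internal mirror plane or centre of symmetry, so none is chiral.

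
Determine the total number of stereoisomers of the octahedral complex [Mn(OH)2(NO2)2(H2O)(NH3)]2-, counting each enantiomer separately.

8

The six octahedral sites form three mutually perpendicular trans pairs.
The distinct arrangements are (6 in all): OH trans, NO2 trans; OH cis, NO2 cis (3 arrangements, 2 chiral); OH trans, NO2 cis; OH cis, NO2 trans.
Of these, 2 lack any improper symmetry element and so occur as enantiomeric pairs, giving 6 + 2 = 8 stereoisomers in total.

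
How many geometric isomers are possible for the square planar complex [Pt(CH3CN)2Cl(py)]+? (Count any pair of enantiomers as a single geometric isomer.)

2

In a square planar complex each vertex has one trans partner and two cis neighbours.
The distinct arrangements are (2 in all): CH3CN cis; CH3CN trans.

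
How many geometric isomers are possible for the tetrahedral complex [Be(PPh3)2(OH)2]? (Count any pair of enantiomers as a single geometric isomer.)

1

Only one geometric arrangement is possible.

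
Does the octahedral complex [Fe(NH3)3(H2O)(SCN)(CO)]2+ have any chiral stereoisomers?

yes

Systematic placement gives 4 geometric isomers: NH3 mer (3 arrangements); NH3 fac (chiral).
One of these lacks any improper symmetry element and so occurs as an enantiomeric pair, giving 4 + 1 = 5 stereoisomers in total.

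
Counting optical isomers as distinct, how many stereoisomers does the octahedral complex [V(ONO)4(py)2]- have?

The six octahedral sites form three mutually perpendicular trans pairs.
The distinct arrangements are (2 in all): py trans; py cis.
Each arrangement has an internal mirror plane or centre of symmetry, so none is chiral.

2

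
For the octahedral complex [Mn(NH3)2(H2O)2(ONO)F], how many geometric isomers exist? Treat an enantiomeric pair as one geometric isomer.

6

An octahedron has six vertices in three trans pairs; every non-trans pair is cis.
Systematic placement gives 6 geometric isomers: NH3 cis, H2O cis (3 arrangements, 2 chiral); NH3 trans, H2O cis; NH3 cis, H2O trans; NH3 trans, H2O trans.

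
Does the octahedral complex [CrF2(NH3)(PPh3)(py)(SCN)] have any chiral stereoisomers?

yes

Exhaustive case analysis gives 9 geometric isomers.
Of these, 6 lack any improper symmetry element and so occur as enantiomeric pairs, giving 9 + 6 = 15 stereoisomers in total.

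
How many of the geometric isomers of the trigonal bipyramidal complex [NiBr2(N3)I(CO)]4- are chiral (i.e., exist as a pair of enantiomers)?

3

A trigonal bipyramid has two axial and three equatorial sites, which are chemically inequivalent.
Systematic enumeration (placing each ligand type in turn and discarding arrangements equivalent by rotation or reflection) gives 7 geometric isomers.
Of these, 3 lack any improper symmetry element and so occur as enantiomeric pairs, giving 7 + 3 = 10 stereoisomers in total.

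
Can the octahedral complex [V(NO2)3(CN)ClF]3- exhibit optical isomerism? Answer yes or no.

yes

The six octahedral sites form three mutually perpendicular trans pairs.
Working through the distinct placements yields 4 geometric isomers: NO2 mer (3 arrangements); NO2 fac (chiral).
One of these lacks any improper symmetry element and so occurs as an enantiomeric pair, giving 4 + 1 = 5 stereoisomers in total.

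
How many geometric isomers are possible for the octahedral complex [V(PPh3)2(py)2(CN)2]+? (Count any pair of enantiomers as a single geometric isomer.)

The six octahedral sites form three mutually perpendicular trans pairs.
The distinct arrangements are (5 in all): PPh3 trans, py trans, CN trans; PPh3 cis, py cis, CN trans; PPh3 cis, py trans, CN cis; PPh3 cis, py cis, CN cis (chiral); PPh3 trans, py cis, CN cis.

5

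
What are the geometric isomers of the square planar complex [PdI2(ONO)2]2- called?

cis and trans

A square has two trans pairs of vertices; adjacent vertices are cis.
There are 2 geometric isomers: I cis; I trans.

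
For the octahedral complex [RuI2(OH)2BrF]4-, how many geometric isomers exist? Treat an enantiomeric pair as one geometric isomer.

Systematic placement gives 6 geometric isomers: I trans, OH trans; I cis, OH cis (3 arrangements, 2 chiral); I cis, OH trans; I trans, OH cis.

6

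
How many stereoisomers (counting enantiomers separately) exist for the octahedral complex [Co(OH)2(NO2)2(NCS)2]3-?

The six octahedral sites form three mutually perpendicular trans pairs.
There are 5 geometric isomers: OH trans, NO2 trans, NCS trans; OH cis, NO2 cis, NCS trans; OH trans, NO2 cis, NCS cis; OH cis, NO2 cis, NCS cis (chiral); OH cis, NO2 trans, NCS cis.
One of these lacks any improper symmetry element and so occurs as an enantiomeric pair, giving 5 + 1 = 6 stereoisomers in total.

6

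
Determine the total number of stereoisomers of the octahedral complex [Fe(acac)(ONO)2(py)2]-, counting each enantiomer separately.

In an octahedral complex each vertex has one trans partner and four cis neighbours.
Each acac is bidentate and must span two cis positions.
There are 3 geometric isomers: ONO trans, py cis; ONO cis, py trans; ONO cis, py cis (chiral).
One of these lacks any improper symmetry element and so occurs as an enantiomeric pair, giving 3 + 1 = 4 stereoisomers in total.

4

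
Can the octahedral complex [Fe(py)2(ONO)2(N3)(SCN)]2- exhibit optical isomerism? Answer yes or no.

yes

The distinct arrangements are (6 in all): py trans, ONO cis; py cis, ONO cis (3 arrangements, 2 chiral); py trans, ONO trans; py cis, ONO trans.
Of these, 2 lack any improper symmetry element and so occur as enantiomeric pairs, giving 6 + 2 = 8 stereoisomers in total.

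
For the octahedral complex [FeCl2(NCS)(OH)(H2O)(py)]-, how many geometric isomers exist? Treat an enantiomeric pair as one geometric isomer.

Placing the ligands in turn and identifying arrangements related by rotation or reflection leaves 9 distinct geometric isomers.

9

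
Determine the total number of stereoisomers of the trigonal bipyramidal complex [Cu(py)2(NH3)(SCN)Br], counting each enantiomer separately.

A trigonal bipyramid has two axial and three equatorial sites, which are chemically inequivalent.
Systematic enumeration (placing each ligand type in turn and discarding arrangements equivalent by rotation or reflection) gives 7 geometric isomers.
Of these, 3 lack any improper symmetry element and so occur as enantiomeric pairs, giving 7 + 3 = 10 stereoisomers in total.

10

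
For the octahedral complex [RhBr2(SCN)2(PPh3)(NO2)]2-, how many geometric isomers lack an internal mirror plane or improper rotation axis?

2

In an octahedral complex each vertex has one trans partner and four cis neighbours.
Working through the distinct placements yields 6 geometric isomers: Br trans, SCN trans; Br trans, SCN cis; Br cis, SCN trans; Br cis, SCN cis (3 arrangements, 2 chiral).
Of these, 2 lack any improper symmetry element and so occur as enantiomeric pairs, giving 6 + 2 = 8 stereoisomers in total.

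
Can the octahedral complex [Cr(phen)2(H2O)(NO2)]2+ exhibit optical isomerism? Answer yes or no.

Each phen is bidentate and must span two cis positions.
There are 2 geometric isomers: H2O and NO2 mutually trans; H2O and NO2 mutually cis (chiral).
One of these lacks any improper symmetry element and so occurs as an enantiomeric pair, giving 2 + 1 = 3 stereoisomers in total.

yes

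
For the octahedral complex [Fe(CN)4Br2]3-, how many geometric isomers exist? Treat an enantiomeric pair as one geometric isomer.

2

Working through the distinct placements yields 2 geometric isomers: Br trans; Br cis.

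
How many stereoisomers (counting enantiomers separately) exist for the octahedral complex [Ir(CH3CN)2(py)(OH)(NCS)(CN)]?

15

Exhaustive case analysis gives 9 geometric isomers.
Of these, 6 lack any improper symmetry element and so occur as enantiomeric pairs, giving 9 + 6 = 15 stereoisomers in total.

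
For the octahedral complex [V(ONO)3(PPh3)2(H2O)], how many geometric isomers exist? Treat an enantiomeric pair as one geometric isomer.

There are 3 geometric isomers: ONO mer, PPh3 trans; ONO fac, PPh3 cis; ONO mer, PPh3 cis.

3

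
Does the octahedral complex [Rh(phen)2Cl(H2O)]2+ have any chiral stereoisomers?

yes

The six octahedral sites form three mutually perpendicular trans pairs.
Each phen is bidentate and must span two cis positions.
Working through the distinct placements yields 2 geometric isomers: Cl and H2O mutually trans; Cl and H2O mutually cis (chiral).
One of these lacks any improper symmetry element and so occurs as an enantiomeric pair, giving 2 + 1 = 3 stereoisomers in total.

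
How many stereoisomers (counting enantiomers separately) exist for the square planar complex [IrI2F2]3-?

A square has two trans pairs of vertices; adjacent vertices are cis.
The distinct arrangements are (2 in all): I cis; I trans.
Each arrangement has an internal mirror plane or centre of symmetry, so none is chiral.

2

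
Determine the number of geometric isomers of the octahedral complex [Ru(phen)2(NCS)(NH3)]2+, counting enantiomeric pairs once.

An octahedron has six vertices in three trans pairs; every non-trans pair is cis.
Each phen is bidentate and must span two cis positions.
Systematic placement gives 2 geometric isomers: NCS and NH3 mutually trans; NCS and NH3 mutually cis (chiral).

2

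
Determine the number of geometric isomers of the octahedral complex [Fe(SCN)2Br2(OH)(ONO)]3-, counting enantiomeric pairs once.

The six octahedral sites form three mutually perpendicular trans pairs.
Working through the distinct placements yields 6 geometric isomers: SCN trans, Br trans; SCN cis, Br trans; SCN trans, Br cis; SCN cis, Br cis (3 arrangements, 2 chiral).

6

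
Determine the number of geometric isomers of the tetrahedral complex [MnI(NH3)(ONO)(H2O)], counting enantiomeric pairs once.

In a tetrahedral complex all four positions are equivalent and every pair of ligands is adjacent — there is no cis/trans distinction.
Only one geometric arrangement is possible; it has no improper symmetry element, so it exists as a pair of enantiomers (2 stereoisomers).

1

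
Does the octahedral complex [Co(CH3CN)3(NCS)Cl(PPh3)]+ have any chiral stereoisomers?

In an octahedral complex each vertex has one trans partner and four cis neighbours.
The distinct arrangements are (4 in all): CH3CN mer (3 arrangements); CH3CN fac (chiral).
One of these lacks any improper symmetry element and so occurs as an enantiomeric pair, giving 4 + 1 = 5 stereoisomers in total.

yes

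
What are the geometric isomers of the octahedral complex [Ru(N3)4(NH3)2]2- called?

cis and trans

In an octahedral complex each vertex has one trans partner and four cis neighbours.
There are 2 geometric isomers: NH3 trans; NH3 cis.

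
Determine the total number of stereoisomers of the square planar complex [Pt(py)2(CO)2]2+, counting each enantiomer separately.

A square has two trans pairs of vertices; adjacent vertices are cis.
There are 2 geometric isomers: py cis; py trans.
Each arrangement has an internal mirror plane or centre of symmetry, so none is chiral.

2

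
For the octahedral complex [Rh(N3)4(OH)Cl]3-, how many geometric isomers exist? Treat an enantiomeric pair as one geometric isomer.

2

Working through the distinct placements yields 2 geometric isomers: OH and Cl mutually cis; OH and Cl mutually trans.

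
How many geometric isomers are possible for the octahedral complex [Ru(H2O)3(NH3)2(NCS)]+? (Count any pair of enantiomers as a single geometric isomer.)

Systematic placement gives 3 geometric isomers: H2O mer, NH3 trans; H2O mer, NH3 cis; H2O fac, NH3 cis.

3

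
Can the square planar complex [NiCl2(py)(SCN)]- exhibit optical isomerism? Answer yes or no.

In a square planar complex each vertex has one trans partner and two cis neighbours.
There are 2 geometric isomers: Cl cis; Cl trans.
Each arrangement has an internal mirror plane or centre of symmetry, so none is chiral.

no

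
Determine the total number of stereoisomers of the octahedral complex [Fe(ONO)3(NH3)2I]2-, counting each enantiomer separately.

In an octahedral complex each vertex has one trans partner and four cis neighbours.
There are 3 geometric isomers: ONO mer, NH3 cis; ONO mer, NH3 trans; ONO fac, NH3 cis.
Each arrangement has an internal mirror plane or centre of symmetry, so none is chiral.

3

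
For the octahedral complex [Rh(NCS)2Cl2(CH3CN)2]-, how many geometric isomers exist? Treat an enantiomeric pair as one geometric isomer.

5

An octahedron has six vertices in three trans pairs; every non-trans pair is cis.
Systematic placement gives 5 geometric isomers: NCS trans, Cl trans, CH3CN trans; NCS cis, Cl cis, CH3CN trans; NCS trans, Cl cis, CH3CN cis; NCS cis, Cl cis, CH3CN cis (chiral); NCS cis, Cl trans, CH3CN cis.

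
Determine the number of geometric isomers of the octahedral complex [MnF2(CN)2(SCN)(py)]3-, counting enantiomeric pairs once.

The distinct arrangements are (6 in all): F trans, CN trans; F cis, CN trans; F cis, CN cis (3 arrangements, 2 chiral); F trans, CN cis.

6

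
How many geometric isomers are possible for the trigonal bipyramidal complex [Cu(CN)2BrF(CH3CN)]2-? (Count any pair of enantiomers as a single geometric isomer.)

In a trigonal bipyramid the two axial positions differ from the three equatorial ones.
Systematic enumeration (placing each ligand type in turn and discarding arrangements equivalent by rotation or reflection) gives 7 geometric isomers.

7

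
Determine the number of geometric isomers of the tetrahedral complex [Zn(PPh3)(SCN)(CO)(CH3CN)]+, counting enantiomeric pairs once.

In a tetrahedral complex all four positions are equivalent and every pair of ligands is adjacent — there is no cis/trans distinction.
Only one geometric arrangement is possible; it has no improper symmetry element, so it exists as a pair of enantiomers (2 stereoisomers).

1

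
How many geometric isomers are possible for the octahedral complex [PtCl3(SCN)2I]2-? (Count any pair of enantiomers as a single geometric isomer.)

There are 3 geometric isomers: Cl mer, SCN trans; Cl mer, SCN cis; Cl fac, SCN cis.

3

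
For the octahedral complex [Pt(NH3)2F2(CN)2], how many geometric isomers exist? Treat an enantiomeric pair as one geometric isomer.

5

The six octahedral sites form three mutually perpendicular trans pairs.
There are 5 geometric isomers: NH3 trans, F trans, CN trans; NH3 cis, F cis, CN trans; NH3 trans, F cis, CN cis; NH3 cis, F cis, CN cis (chiral); NH3 cis, F trans, CN cis.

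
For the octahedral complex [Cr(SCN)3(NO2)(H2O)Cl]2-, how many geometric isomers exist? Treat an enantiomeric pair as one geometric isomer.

The distinct arrangements are (4 in all): SCN mer (3 arrangements); SCN fac (chiral).

4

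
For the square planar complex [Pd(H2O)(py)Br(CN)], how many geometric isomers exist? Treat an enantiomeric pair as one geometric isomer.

There are 3 geometric isomers: (Br/H2O trans, CN/py trans); (Br/py trans, CN/H2O trans); (Br/CN trans, H2O/py trans).

3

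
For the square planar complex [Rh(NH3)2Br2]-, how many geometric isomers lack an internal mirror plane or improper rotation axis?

A square has two trans pairs of vertices; adjacent vertices are cis.
The distinct arrangements are (2 in all): NH3 cis; NH3 trans.
Each arrangement has an internal mirror plane or centre of symmetry, so none is chiral.

0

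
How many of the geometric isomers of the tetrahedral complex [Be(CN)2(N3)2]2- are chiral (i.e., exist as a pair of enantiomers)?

All four vertices of a tetrahedron are equivalent and mutually adjacent, so cis/trans isomerism cannot arise.
Only one geometric arrangement is possible.

0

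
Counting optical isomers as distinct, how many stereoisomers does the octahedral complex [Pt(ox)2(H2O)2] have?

In an octahedral complex each vertex has one trans partner and four cis neighbours.
Each ox is bidentate and must span two cis positions.
Working through the distinct placements yields 2 geometric isomers: H2O trans; H2O cis (chiral).
One of these lacks any improper symmetry element and so occurs as an enantiomeric pair, giving 2 + 1 = 3 stereoisomers in total.

3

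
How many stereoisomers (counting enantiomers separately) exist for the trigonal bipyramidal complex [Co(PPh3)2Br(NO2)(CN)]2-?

10

A trigonal bipyramid has two axial and three equatorial sites, which are chemically inequivalent.
Placing the ligands in turn and identifying arrangements related by rotation or reflection leaves 7 distinct geometric isomers.
Of these, 3 lack any improper symmetry element and so occur as enantiomeric pairs, giving 7 + 3 = 10 stereoisomers in total.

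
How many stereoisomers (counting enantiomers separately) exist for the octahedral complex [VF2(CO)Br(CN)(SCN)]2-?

15

Systematic enumeration (placing each ligand type in turn and discarding arrangements equivalent by rotation or reflection) gives 9 geometric isomers.
Of these, 6 lack any improper symmetry element and so occur as enantiomeric pairs, giving 9 + 6 = 15 stereoisomers in total.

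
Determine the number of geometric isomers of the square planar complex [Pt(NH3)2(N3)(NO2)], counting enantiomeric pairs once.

A square has two trans pairs of vertices; adjacent vertices are cis.
Systematic placement gives 2 geometric isomers: NH3 cis; NH3 trans.

2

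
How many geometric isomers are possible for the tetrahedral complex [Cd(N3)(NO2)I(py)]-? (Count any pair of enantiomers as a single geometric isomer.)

All four vertices of a tetrahedron are equivalent and mutually adjacent, so cis/trans isomerism cannot arise.
Only one geometric arrangement is possible; it has no improper symmetry element, so it exists as a pair of enantiomers (2 stereoisomers).

1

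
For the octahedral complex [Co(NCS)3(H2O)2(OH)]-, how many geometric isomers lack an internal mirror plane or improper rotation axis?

0

In an octahedral complex each vertex has one trans partner and four cis neighbours.
The distinct arrangements are (3 in all): NCS mer, H2O trans; NCS fac, H2O cis; NCS mer, H2O cis.
Each arrangement has an internal mirror plane or centre of symmetry, so none is chiral.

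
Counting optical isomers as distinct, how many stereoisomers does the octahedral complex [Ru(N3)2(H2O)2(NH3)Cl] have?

8

In an octahedral complex each vertex has one trans partner and four cis neighbours.
The distinct arrangements are (6 in all): N3 cis, H2O cis (3 arrangements, 2 chiral); N3 trans, H2O cis; N3 cis, H2O trans; N3 trans, H2O trans.
Of these, 2 lack any improper symmetry element and so occur as enantiomeric pairs, giving 6 + 2 = 8 stereoisomers in total.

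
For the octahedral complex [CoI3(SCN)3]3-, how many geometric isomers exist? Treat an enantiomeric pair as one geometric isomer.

2

The six octahedral sites form three mutually perpendicular trans pairs.
Working through the distinct placements yields 2 geometric isomers: I mer; I fac.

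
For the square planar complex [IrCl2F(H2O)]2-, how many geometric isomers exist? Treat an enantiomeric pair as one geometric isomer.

2

A square has two trans pairs of vertices; adjacent vertices are cis.
The distinct arrangements are (2 in all): Cl cis; Cl trans.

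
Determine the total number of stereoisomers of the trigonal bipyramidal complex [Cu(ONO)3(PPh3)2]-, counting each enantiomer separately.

3

The distinct arrangements are (3 in all): PPh3 both equatorial; PPh3 one axial, one equatorial; PPh3 both axial.
Each arrangement has an internal mirror plane or centre of symmetry, so none is chiral.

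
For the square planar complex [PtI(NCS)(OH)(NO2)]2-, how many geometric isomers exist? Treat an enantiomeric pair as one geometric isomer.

In a square planar complex each vertex has one trans partner and two cis neighbours.
Systematic placement gives 3 geometric isomers: (I/NO2 trans, NCS/OH trans); (I/OH trans, NCS/NO2 trans); (I/NCS trans, NO2/OH trans).

3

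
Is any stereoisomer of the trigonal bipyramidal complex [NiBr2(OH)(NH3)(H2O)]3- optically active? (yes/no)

yes

A trigonal bipyramid has two axial and three equatorial sites, which are chemically inequivalent.
Systematic enumeration (placing each ligand type in turn and discarding arrangements equivalent by rotation or reflection) gives 7 geometric isomers.
Of these, 3 lack any improper symmetry element and so occur as enantiomeric pairs, giving 7 + 3 = 10 stereoisomers in total.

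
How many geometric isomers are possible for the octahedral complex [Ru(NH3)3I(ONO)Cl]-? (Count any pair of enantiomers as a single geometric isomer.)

4

The six octahedral sites form three mutually perpendicular trans pairs.
The distinct arrangements are (4 in all): NH3 mer (3 arrangements); NH3 fac (chiral).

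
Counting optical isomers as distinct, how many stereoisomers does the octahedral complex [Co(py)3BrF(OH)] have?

An octahedron has six vertices in three trans pairs; every non-trans pair is cis.
There are 4 geometric isomers: py mer (3 arrangements); py fac (chiral).
One of these lacks any improper symmetry element and so occurs as an enantiomeric pair, giving 4 + 1 = 5 stereoisomers in total.

5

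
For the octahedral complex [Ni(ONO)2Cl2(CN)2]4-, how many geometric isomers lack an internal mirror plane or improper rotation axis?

1

The six octahedral sites form three mutually perpendicular trans pairs.
Working through the distinct placements yields 5 geometric isomers: ONO trans, Cl trans, CN trans; ONO cis, Cl cis, CN trans; ONO trans, Cl cis, CN cis; ONO cis, Cl cis, CN cis (chiral); ONO cis, Cl trans, CN cis.
One of these lacks any improper symmetry element and so occurs as an enantiomeric pair, giving 5 + 1 = 6 stereoisomers in total.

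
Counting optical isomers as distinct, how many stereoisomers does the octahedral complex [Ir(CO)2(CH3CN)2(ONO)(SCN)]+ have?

In an octahedral complex each vertex has one trans partner and four cis neighbours.
There are 6 geometric isomers: CO trans, CH3CN trans; CO cis, CH3CN trans; CO cis, CH3CN cis (3 arrangements, 2 chiral); CO trans, CH3CN cis.
Of these, 2 lack any improper symmetry element and so occur as enantiomeric pairs, giving 6 + 2 = 8 stereoisomers in total.

8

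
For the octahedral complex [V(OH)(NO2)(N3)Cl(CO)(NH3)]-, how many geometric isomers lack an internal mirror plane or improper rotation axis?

In an octahedral complex each vertex has one trans partner and four cis neighbours.
Exhaustive case analysis gives 15 geometric isomers.
Of these, 15 lack any improper symmetry element and so occur as enantiomeric pairs, giving 15 + 15 = 30 stereoisomers in total.

15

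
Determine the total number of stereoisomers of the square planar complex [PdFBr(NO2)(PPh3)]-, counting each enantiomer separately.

3

In a square planar complex each vertex has one trans partner and two cis neighbours.
Systematic placement gives 3 geometric isomers: (Br/NO2 trans, F/PPh3 trans); (Br/PPh3 trans, F/NO2 trans); (Br/F trans, NO2/PPh3 trans).
Each arrangement has an internal mirror plane or centre of symmetry, so none is chiral.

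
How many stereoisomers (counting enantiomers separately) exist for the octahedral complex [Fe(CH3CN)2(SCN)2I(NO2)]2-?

The six octahedral sites form three mutually perpendicular trans pairs.
Working through the distinct placements yields 6 geometric isomers: CH3CN trans, SCN trans; CH3CN trans, SCN cis; CH3CN cis, SCN trans; CH3CN cis, SCN cis (3 arrangements, 2 chiral).
Of these, 2 lack any improper symmetry element and so occur as enantiomeric pairs, giving 6 + 2 = 8 stereoisomers in total.

8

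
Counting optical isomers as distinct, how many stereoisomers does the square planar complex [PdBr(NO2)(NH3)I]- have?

3

A square has two trans pairs of vertices; adjacent vertices are cis.
The distinct arrangements are (3 in all): (Br/NH3 trans, I/NO2 trans); (Br/NO2 trans, I/NH3 trans); (Br/I trans, NH3/NO2 trans).
Each arrangement has an internal mirror plane or centre of symmetry, so none is chiral.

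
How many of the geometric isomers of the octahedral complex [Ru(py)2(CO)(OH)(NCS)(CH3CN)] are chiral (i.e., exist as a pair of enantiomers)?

6

An octahedron has six vertices in three trans pairs; every non-trans pair is cis.
Placing the ligands in turn and identifying arrangements related by rotation or reflection leaves 9 distinct geometric isomers.
Of these, 6 lack any improper symmetry element and so occur as enantiomeric pairs, giving 9 + 6 = 15 stereoisomers in total.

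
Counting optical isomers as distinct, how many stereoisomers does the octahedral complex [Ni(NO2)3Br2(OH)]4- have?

There are 3 geometric isomers: NO2 mer, Br trans; NO2 fac, Br cis; NO2 mer, Br cis.
Each arrangement has an internal mirror plane or centre of symmetry, so none is chiral.

3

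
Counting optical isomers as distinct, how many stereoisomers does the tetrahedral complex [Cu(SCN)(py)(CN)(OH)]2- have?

In a tetrahedral complex all four positions are equivalent and every pair of ligands is adjacent — there is no cis/trans distinction.
Only one geometric arrangement is possible; it has no improper symmetry element, so it exists as a pair of enantiomers (2 stereoisomers).

2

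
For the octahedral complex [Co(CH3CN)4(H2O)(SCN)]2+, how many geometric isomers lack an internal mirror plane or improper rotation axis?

The six octahedral sites form three mutually perpendicular trans pairs.
The distinct arrangements are (2 in all): H2O and SCN mutually trans; H2O and SCN mutually cis.
Each arrangement has an internal mirror plane or centre of symmetry, so none is chiral.

0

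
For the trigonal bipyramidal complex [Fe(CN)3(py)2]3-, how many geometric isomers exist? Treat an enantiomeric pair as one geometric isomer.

In a trigonal bipyramid the two axial positions differ from the three equatorial ones.
Working through the distinct placements yields 3 geometric isomers: py both equatorial; py one axial, one equatorial; py both axial.

3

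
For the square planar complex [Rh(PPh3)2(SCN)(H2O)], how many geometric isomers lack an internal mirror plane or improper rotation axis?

In a square planar complex each vertex has one trans partner and two cis neighbours.
Working through the distinct placements yields 2 geometric isomers: PPh3 cis; PPh3 trans.
Each arrangement has an internal mirror plane or centre of symmetry, so none is chiral.

0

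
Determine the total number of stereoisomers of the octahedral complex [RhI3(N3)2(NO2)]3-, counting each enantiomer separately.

3

Working through the distinct placements yields 3 geometric isomers: I mer, N3 cis; I mer, N3 trans; I fac, N3 cis.
Each arrangement has an internal mirror plane or centre of symmetry, so none is chiral.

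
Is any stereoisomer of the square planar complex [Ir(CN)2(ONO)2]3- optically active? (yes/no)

Working through the distinct placements yields 2 geometric isomers: CN cis; CN trans.
Each arrangement has an internal mirror plane or centre of symmetry, so none is chiral.

no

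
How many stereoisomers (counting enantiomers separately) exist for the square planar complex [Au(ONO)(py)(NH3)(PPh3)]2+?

In a square planar complex each vertex has one trans partner and two cis neighbours.
Systematic placement gives 3 geometric isomers: (NH3/PPh3 trans, ONO/py trans); (NH3/py trans, ONO/PPh3 trans); (NH3/ONO trans, PPh3/py trans).
Each arrangement has an internal mirror plane or centre of symmetry, so none is chiral.

3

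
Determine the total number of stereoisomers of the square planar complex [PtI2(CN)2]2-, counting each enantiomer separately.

2

There are 2 geometric isomers: I cis; I trans.
Each arrangement has an internal mirror plane or centre of symmetry, so none is chiral.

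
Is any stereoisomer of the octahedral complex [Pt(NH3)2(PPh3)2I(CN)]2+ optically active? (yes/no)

The six octahedral sites form three mutually perpendicular trans pairs.
Working through the distinct placements yields 6 geometric isomers: NH3 trans, PPh3 trans; NH3 cis, PPh3 cis (3 arrangements, 2 chiral); NH3 cis, PPh3 trans; NH3 trans, PPh3 cis.
Of these, 2 lack any improper symmetry element and so occur as enantiomeric pairs, giving 6 + 2 = 8 stereoisomers in total.

yes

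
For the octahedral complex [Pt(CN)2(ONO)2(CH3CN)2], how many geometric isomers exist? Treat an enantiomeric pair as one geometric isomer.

In an octahedral complex each vertex has one trans partner and four cis neighbours.
The distinct arrangements are (5 in all): CN trans, ONO trans, CH3CN trans; CN cis, ONO cis, CH3CN trans; CN cis, ONO trans, CH3CN cis; CN cis, ONO cis, CH3CN cis (chiral); CN trans, ONO cis, CH3CN cis.

5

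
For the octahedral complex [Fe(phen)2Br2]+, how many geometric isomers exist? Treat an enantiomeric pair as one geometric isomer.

An octahedron has six vertices in three trans pairs; every non-trans pair is cis.
Each phen is bidentate and must span two cis positions.
Working through the distinct placements yields 2 geometric isomers: Br trans; Br cis (chiral).

2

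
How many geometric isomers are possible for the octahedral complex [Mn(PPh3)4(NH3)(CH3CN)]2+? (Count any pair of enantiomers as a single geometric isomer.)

2

The six octahedral sites form three mutually perpendicular trans pairs.
Systematic placement gives 2 geometric isomers: NH3 and CH3CN mutually trans; NH3 and CH3CN mutually cis.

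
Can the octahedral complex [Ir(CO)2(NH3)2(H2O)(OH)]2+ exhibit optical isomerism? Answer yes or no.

An octahedron has six vertices in three trans pairs; every non-trans pair is cis.
Working through the distinct placements yields 6 geometric isomers: CO trans, NH3 cis; CO trans, NH3 trans; CO cis, NH3 cis (3 arrangements, 2 chiral); CO cis, NH3 trans.
Of these, 2 lack any improper symmetry element and so occur as enantiomeric pairs, giving 6 + 2 = 8 stereoisomers in total.

yes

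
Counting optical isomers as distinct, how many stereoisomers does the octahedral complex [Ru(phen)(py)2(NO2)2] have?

4

The six octahedral sites form three mutually perpendicular trans pairs.
Each phen is bidentate and must span two cis positions.
There are 3 geometric isomers: py cis, NO2 trans; py trans, NO2 cis; py cis, NO2 cis (chiral).
One of these lacks any improper symmetry element and so occurs as an enantiomeric pair, giving 3 + 1 = 4 stereoisomers in total.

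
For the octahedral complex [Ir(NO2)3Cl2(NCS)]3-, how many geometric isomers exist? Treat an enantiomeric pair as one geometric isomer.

In an octahedral complex each vertex has one trans partner and four cis neighbours.
There are 3 geometric isomers: NO2 mer, Cl trans; NO2 mer, Cl cis; NO2 fac, Cl cis.

3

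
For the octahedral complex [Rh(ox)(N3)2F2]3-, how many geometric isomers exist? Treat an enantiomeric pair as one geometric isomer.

3

Each ox is bidentate and must span two cis positions.
Systematic placement gives 3 geometric isomers: N3 cis, F trans; N3 cis, F cis (chiral); N3 trans, F cis.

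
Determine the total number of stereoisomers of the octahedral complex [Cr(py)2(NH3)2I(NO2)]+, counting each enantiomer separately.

8

An octahedron has six vertices in three trans pairs; every non-trans pair is cis.
Systematic placement gives 6 geometric isomers: py trans, NH3 cis; py cis, NH3 cis (3 arrangements, 2 chiral); py trans, NH3 trans; py cis, NH3 trans.
Of these, 2 lack any improper symmetry element and so occur as enantiomeric pairs, giving 6 + 2 = 8 stereoisomers in total.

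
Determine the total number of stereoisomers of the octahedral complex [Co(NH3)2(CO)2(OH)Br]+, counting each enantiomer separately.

8

An octahedron has six vertices in three trans pairs; every non-trans pair is cis.
There are 6 geometric isomers: NH3 cis, CO cis (3 arrangements, 2 chiral); NH3 trans, CO cis; NH3 cis, CO trans; NH3 trans, CO trans.
Of these, 2 lack any improper symmetry element and so occur as enantiomeric pairs, giving 6 + 2 = 8 stereoisomers in total.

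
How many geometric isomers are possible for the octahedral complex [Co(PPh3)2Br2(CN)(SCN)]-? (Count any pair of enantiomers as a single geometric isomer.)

6

The distinct arrangements are (6 in all): PPh3 cis, Br trans; PPh3 trans, Br trans; PPh3 cis, Br cis (3 arrangements, 2 chiral); PPh3 trans, Br cis.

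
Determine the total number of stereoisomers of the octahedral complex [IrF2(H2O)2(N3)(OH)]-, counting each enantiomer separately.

The six octahedral sites form three mutually perpendicular trans pairs.
The distinct arrangements are (6 in all): F trans, H2O trans; F trans, H2O cis; F cis, H2O cis (3 arrangements, 2 chiral); F cis, H2O trans.
Of these, 2 lack any improper symmetry element and so occur as enantiomeric pairs, giving 6 + 2 = 8 stereoisomers in total.

8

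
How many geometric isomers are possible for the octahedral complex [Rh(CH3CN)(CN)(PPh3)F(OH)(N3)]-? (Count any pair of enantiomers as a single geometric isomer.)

Placing the ligands in turn and identifying arrangements related by rotation or reflection leaves 15 distinct geometric isomers.

15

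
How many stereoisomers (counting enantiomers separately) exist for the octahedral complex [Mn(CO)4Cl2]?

2

In an octahedral complex each vertex has one trans partner and four cis neighbours.
Systematic placement gives 2 geometric isomers: Cl trans; Cl cis.
Each arrangement has an internal mirror plane or centre of symmetry, so none is chiral.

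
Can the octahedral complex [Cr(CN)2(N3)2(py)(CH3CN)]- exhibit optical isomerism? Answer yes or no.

yes

The six octahedral sites form three mutually perpendicular trans pairs.
Working through the distinct placements yields 6 geometric isomers: CN cis, N3 cis (3 arrangements, 2 chiral); CN cis, N3 trans; CN trans, N3 cis; CN trans, N3 trans.
Of these, 2 lack any improper symmetry element and so occur as enantiomeric pairs, giving 6 + 2 = 8 stereoisomers in total.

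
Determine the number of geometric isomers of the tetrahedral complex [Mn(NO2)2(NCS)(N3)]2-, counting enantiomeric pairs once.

All four vertices of a tetrahedron are equivalent and mutually adjacent, so cis/trans isomerism cannot arise.
Only one geometric arrangement is possible.

1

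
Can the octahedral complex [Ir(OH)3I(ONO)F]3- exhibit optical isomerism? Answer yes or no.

yes

Working through the distinct placements yields 4 geometric isomers: OH mer (3 arrangements); OH fac (chiral).
One of these lacks any improper symmetry element and so occurs as an enantiomeric pair, giving 4 + 1 = 5 stereoisomers in total.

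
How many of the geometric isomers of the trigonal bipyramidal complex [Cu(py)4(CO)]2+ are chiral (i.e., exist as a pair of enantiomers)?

A trigonal bipyramid has two axial and three equatorial sites, which are chemically inequivalent.
Working through the distinct placements yields 2 geometric isomers: CO axial; CO equatorial.
Each arrangement has an internal mirror plane or centre of symmetry, so none is chiral.

0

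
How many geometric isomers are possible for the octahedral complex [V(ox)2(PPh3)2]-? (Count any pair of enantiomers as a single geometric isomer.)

2

In an octahedral complex each vertex has one trans partner and four cis neighbours.
Each ox is bidentate and must span two cis positions.
There are 2 geometric isomers: PPh3 trans; PPh3 cis (chiral).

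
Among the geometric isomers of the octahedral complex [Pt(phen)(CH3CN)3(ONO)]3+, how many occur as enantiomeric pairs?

0

In an octahedral complex each vertex has one trans partner and four cis neighbours.
Each phen is bidentate and must span two cis positions.
Systematic placement gives 2 geometric isomers: CH3CN mer; CH3CN fac.
Each arrangement has an internal mirror plane or centre of symmetry, so none is chiral.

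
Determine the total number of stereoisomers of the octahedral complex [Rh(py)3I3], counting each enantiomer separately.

An octahedron has six vertices in three trans pairs; every non-trans pair is cis.
Working through the distinct placements yields 2 geometric isomers: py mer; py fac.
Each arrangement has an internal mirror plane or centre of symmetry, so none is chiral.

2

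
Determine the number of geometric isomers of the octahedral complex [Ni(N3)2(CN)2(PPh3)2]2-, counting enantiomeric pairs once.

In an octahedral complex each vertex has one trans partner and four cis neighbours.
The distinct arrangements are (5 in all): N3 trans, CN trans, PPh3 trans; N3 cis, CN trans, PPh3 cis; N3 cis, CN cis, PPh3 trans; N3 cis, CN cis, PPh3 cis (chiral); N3 trans, CN cis, PPh3 cis.

5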